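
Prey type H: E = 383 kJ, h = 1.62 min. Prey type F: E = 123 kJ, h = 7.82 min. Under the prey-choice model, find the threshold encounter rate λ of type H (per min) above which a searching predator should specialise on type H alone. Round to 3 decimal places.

Drop type F once their profitability E₂/h₂ falls below the rate achievable on type H alone: E₂/h₂ = λE₁/(1 + λh₁).
Solve for λ: λE₁h₂ = E₂(1 + λh₁) → λ(E₁h₂ − E₂h₁) = E₂ → λ = E₂/(E₁h₂ − E₂h₁).
λ = 123/(383×7.82 − 123×1.62) = 123/2796 = 0.04399 per min.

0.044 per min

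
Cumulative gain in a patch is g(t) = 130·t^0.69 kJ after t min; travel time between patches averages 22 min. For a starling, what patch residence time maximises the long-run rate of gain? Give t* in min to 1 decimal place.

Optimal t* satisfies g'(t*) = g(t*)/(T + t*).
g'(t) = 0.69·130·t^-0.31. Setting 0.69·130·t^-0.31 = 130·t^0.69/(22+t) gives 0.69(22+t) = t, so 0.31·t = 0.69×22.
t* = 0.69×22/0.31 = 48.97 min.

49.0 min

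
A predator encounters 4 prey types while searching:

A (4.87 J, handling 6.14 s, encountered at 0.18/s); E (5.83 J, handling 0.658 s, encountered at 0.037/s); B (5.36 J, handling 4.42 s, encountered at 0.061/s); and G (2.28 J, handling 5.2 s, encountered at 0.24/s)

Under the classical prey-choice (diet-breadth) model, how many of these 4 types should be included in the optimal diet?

3

E/h in descending order: E 8.86, B 1.21, A 0.793, G 0.438 J/s. The optimal diet is the largest prefix of this list for which every included type satisfies E_i/h_i > R on the types above it.
Rate on top 1: 0.2106. B: 1.21 > 0.2106 → include.
Rate on top 2: 0.4194. A: 0.793 > 0.4194 → include.
Rate on top 3: 0.5916. G: 0.438 < 0.5916 → exclude; stop.
Optimal diet: E, B, A — 3 of 4 types.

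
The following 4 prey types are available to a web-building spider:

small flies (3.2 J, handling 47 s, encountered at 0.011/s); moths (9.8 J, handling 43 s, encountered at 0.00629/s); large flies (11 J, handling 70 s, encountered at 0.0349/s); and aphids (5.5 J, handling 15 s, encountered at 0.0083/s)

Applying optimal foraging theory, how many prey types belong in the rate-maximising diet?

3

E/h in descending order: aphids 0.367, moths 0.228, large flies 0.157, small flies 0.0681 J/s. The optimal diet is the largest prefix of this list for which every included type satisfies E_i/h_i > R on the types above it.
Rate on top 1: 0.0406. moths: 0.228 > 0.0406 → include.
Rate on top 2: 0.07691. large flies: 0.157 > 0.07691 → include.
Rate on top 3: 0.128. small flies: 0.0681 < 0.128 → exclude; stop.
Optimal diet: aphids, moths, large flies — 3 of 4 types.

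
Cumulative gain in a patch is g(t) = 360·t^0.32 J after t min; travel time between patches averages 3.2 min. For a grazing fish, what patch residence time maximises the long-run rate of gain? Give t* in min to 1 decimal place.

By the marginal value theorem, leave when the instantaneous gain rate g'(t) equals the habitat-wide average g(t)/(T + t).
g'(t) = 0.32·360·t^-0.68. Setting 0.32·360·t^-0.68 = 360·t^0.32/(3.2+t) gives 0.32(3.2+t) = t, so 0.68·t = 0.32×3.2.
t* = 0.32×3.2/0.68 = 1.506 min.

1.5 min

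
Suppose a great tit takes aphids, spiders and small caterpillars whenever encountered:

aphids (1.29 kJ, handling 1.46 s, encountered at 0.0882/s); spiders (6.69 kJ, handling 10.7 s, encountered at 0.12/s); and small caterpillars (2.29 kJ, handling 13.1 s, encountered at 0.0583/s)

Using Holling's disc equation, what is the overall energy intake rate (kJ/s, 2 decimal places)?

R = (0.0882×1.29 + 0.12×6.69 + 0.0583×2.29) / (1 + 0.0882×1.46 + 0.12×10.7 + 0.0583×13.1) = 1.05/3.177 = 0.3306 kJ/s.

0.33 kJ/s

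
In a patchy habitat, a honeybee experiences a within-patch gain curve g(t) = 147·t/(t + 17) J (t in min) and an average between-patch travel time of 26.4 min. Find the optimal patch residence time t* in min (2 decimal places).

By the marginal value theorem, leave when the instantaneous gain rate g'(t) equals the habitat-wide average g(t)/(T + t).
g'(t) = 147·17/(t + 17)². Setting 147·17/(t+17)² = 147t/[(t+17)(26.4+t)] gives 17(26.4+t) = t(t+17), so t² = 17×26.4 = 448.8.
t* = √448.8 = 21.18 min.

21.18 min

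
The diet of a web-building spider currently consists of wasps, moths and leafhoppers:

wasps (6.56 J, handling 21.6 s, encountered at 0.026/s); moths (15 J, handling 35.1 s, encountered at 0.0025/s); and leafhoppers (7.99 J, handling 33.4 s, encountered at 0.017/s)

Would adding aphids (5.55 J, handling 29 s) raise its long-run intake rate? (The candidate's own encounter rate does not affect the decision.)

Yes

Intake rate on the current diet: R = (0.026×6.56 + 0.0025×15 + 0.017×7.99) / (1 + 0.026×21.6 + 0.0025×35.1 + 0.017×33.4) = 0.3439/2.217 = 0.1551 J/s.
aphids: E/h = 5.55/29 = 0.1914 J/s.
0.1914 > 0.1551, so adding aphids raises the average — include it.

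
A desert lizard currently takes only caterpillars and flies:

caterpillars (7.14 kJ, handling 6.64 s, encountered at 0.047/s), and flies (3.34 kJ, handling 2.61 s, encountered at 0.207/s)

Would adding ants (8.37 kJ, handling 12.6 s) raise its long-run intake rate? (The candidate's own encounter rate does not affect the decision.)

Intake rate on the current diet: R = (0.047×7.14 + 0.207×3.34) / (1 + 0.047×6.64 + 0.207×2.61) = 1.027/1.852 = 0.5544 kJ/s.
Profitability of ants: 8.37/12.6 = 0.6643 kJ/s.
0.6643 > 0.5544, so adding ants raises the average — include it.

Yes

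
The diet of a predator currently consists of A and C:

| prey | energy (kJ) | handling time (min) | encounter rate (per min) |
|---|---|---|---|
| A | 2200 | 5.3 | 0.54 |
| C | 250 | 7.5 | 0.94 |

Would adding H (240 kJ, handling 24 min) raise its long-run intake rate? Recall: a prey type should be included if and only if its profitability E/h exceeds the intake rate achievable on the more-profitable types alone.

Current rate: (0.54×2200 + 0.94×250)/(1 + 0.54×5.3 + 0.94×7.5) = 130.4 kJ/min.
H: E/h = 240/24 = 10 kJ/min.
Since 10 < R, time spent handling H is better spent searching.

No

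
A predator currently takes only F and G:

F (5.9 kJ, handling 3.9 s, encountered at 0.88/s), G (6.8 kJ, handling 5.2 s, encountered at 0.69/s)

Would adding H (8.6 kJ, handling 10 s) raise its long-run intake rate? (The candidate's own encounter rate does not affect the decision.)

No

Intake rate on the current diet: R = (0.88×5.9 + 0.69×6.8) / (1 + 0.88×3.9 + 0.69×5.2) = 9.884/8.02 = 1.232 kJ/s.
H: E/h = 8.6/10 = 0.86 kJ/s.
Since 0.86 < R, time spent handling H is better spent searching.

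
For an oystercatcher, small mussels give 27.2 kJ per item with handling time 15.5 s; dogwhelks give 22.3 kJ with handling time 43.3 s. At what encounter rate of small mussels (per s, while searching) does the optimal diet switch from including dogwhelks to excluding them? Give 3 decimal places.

0.027 per s

The zero-one rule: include dogwhelks iff E₂/h₂ > λE₁/(1+λh₁). Equality gives the switch point.
λE₁h₂ = E₂ + λE₂h₁ ⇒ λ = E₂/(E₁h₂ − E₂h₁) = 22.3/(1178 − 345.7) = 0.0268 per s.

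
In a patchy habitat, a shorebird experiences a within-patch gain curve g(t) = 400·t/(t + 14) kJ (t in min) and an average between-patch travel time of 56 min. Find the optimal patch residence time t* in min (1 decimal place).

28.0 min

By the marginal value theorem, leave when the instantaneous gain rate g'(t) equals the habitat-wide average g(t)/(T + t).
g'(t) = 400·14/(t + 14)². Setting 400·14/(t+14)² = 400t/[(t+14)(56+t)] gives 14(56+t) = t(t+14), so t² = 14×56 = 784.
t* = √784 = 28 min.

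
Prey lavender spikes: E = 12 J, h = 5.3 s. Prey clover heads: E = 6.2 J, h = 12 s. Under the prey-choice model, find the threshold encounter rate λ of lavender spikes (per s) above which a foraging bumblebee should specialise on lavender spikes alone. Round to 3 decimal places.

At the threshold, the rate on lavender spikes alone equals the profitability of clover heads: λ·12/(1 + λ·5.3) = 6.2/12 = 0.5167.
Rearranging, λ(12 − 0.5167×5.3) = 0.5167, so λ = 0.5167/9.262 = 0.05579 per s.

0.056 per s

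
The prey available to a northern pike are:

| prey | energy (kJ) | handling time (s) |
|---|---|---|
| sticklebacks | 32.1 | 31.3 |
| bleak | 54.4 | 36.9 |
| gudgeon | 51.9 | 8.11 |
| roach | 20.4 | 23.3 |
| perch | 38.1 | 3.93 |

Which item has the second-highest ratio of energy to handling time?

In descending order of E/h:
perch: 38.1/3.93 = 9.69 kJ/s
gudgeon: 51.9/8.11 = 6.4 kJ/s
bleak: 54.4/36.9 = 1.47 kJ/s
sticklebacks: 32.1/31.3 = 1.03 kJ/s
roach: 20.4/23.3 = 0.876 kJ/s

gudgeon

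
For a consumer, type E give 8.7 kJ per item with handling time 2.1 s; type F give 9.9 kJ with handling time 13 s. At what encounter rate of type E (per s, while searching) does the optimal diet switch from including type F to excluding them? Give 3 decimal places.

0.107 per s

The zero-one rule: include type F iff E₂/h₂ > λE₁/(1+λh₁). Equality gives the switch point.
λE₁h₂ = E₂ + λE₂h₁ ⇒ λ = E₂/(E₁h₂ − E₂h₁) = 9.9/(113.1 − 20.79) = 0.1072 per s.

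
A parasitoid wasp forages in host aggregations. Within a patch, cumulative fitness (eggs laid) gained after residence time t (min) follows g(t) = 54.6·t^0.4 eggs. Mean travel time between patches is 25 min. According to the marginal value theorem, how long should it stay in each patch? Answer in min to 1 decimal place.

Optimal t* satisfies g'(t*) = g(t*)/(T + t*).
g'(t) = 0.4·54.6·t^-0.6. Setting 0.4·54.6·t^-0.6 = 54.6·t^0.4/(25+t) gives 0.4(25+t) = t, so 0.60·t = 0.4×25.
t* = 0.4×25/0.60 = 16.67 min.

16.7 min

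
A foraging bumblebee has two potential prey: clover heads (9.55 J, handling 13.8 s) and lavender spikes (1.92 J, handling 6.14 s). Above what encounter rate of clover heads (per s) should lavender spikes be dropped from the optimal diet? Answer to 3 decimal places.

0.060 per s

The zero-one rule: include lavender spikes iff E₂/h₂ > λE₁/(1+λh₁). Equality gives the switch point.
λE₁h₂ = E₂ + λE₂h₁ ⇒ λ = E₂/(E₁h₂ − E₂h₁) = 1.92/(58.64 − 26.5) = 0.05974 per s.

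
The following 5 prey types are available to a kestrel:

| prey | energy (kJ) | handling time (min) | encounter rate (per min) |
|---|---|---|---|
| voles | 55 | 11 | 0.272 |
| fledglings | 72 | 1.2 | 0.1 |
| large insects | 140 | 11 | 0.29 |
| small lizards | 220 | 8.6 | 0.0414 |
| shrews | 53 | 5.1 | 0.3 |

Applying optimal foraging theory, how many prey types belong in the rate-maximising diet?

3

Profitabilities (E/h, kJ/min): fledglings 60, small lizards 25.6, large insects 12.7, shrews 10.4, voles 5. Add prey in this order while the next type's profitability exceeds the intake rate on those already taken.
Rate on top 1: 6.429. small lizards: 25.6 > 6.429 → include.
Rate on top 2: 11.05. large insects: 12.7 > 11.05 → include.
Rate on top 3: 12.2. shrews: 10.4 < 12.2 → exclude; stop.
Optimal diet: fledglings, small lizards, large insects — 3 of 5 types.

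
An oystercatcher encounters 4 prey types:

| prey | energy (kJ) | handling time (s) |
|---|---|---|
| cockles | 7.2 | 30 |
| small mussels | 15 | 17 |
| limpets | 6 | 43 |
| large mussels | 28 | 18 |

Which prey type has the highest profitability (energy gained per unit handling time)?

large mussels

Profitability E/h (kJ/s): cockles = 7.2/30 = 0.24, small mussels = 15/17 = 0.882, limpets = 6/43 = 0.14, large mussels = 28/18 = 1.56.
Ranked: large mussels > small mussels > cockles > limpets.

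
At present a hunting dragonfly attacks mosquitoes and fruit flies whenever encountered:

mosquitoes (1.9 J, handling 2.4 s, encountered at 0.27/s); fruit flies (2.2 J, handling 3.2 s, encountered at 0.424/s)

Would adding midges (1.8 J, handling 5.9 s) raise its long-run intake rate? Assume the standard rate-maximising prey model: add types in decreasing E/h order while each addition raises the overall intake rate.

No

Intake rate on the current diet: R = (0.27×1.9 + 0.424×2.2) / (1 + 0.27×2.4 + 0.424×3.2) = 1.446/3.005 = 0.4812 J/s.
Profitability of midges: 1.8/5.9 = 0.3051 J/s.
0.3051 < 0.4812, so adding midges would lower the average — exclude it.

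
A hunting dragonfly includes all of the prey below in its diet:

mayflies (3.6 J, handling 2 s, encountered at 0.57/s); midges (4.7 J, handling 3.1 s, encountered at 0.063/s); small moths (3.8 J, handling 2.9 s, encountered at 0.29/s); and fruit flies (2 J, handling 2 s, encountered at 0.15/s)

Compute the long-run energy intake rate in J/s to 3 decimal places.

R = Σλ_iE_i / (1 + Σλ_ih_i)
Numerator: 0.57×3.6 + 0.063×4.7 + 0.29×3.8 + 0.15×2 = 3.75
Denominator: 1 + 0.57×2 + 0.063×3.1 + 0.29×2.9 + 0.15×2 = 3.476
R = 3.75/3.476 = 1.079 J/s

1.079 J/s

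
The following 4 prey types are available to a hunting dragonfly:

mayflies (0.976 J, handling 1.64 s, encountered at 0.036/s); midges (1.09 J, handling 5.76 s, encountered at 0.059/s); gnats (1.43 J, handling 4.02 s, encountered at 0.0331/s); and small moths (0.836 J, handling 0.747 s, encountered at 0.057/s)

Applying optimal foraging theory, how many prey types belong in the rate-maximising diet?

Rank by E/h (J/s): small moths 1.12, mayflies 0.595, gnats 0.356, midges 0.189. Include each in turn until the next type's E/h falls below the running intake rate.
Rate on top 1: 0.04571. mayflies: 0.595 > 0.04571 → include.
Rate on top 2: 0.07515. gnats: 0.356 > 0.07515 → include.
Rate on top 3: 0.1054. midges: 0.189 > 0.1054 → include.
Optimal diet: small moths, mayflies, gnats, midges — 4 of 4 types.

4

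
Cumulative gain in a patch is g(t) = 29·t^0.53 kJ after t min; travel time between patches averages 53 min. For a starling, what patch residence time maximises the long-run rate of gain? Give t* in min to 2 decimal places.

59.77 min

By the marginal value theorem, leave when the instantaneous gain rate g'(t) equals the habitat-wide average g(t)/(T + t).
g'(t) = 0.53·29·t^-0.47. Setting 0.53·29·t^-0.47 = 29·t^0.53/(53+t) gives 0.53(53+t) = t, so 0.47·t = 0.53×53.
t* = 0.53×53/0.47 = 59.77 min.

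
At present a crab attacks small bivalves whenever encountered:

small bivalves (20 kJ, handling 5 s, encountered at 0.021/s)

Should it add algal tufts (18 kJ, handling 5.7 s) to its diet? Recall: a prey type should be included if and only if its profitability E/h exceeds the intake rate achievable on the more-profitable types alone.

Current rate: (0.021×20)/(1 + 0.021×5) = 0.3801 kJ/s.
algal tufts: E/h = 18/5.7 = 3.158 kJ/s.
3.158 > 0.3801, so adding algal tufts raises the average — include it.

Yes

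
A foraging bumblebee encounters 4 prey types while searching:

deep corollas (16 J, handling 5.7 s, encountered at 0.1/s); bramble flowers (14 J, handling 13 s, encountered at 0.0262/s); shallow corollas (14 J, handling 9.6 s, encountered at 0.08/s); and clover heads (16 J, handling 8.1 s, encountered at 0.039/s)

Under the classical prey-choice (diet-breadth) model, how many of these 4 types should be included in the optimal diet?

Rank by E/h (J/s): deep corollas 2.81, clover heads 1.98, shallow corollas 1.46, bramble flowers 1.08. Include each in turn until the next type's E/h falls below the running intake rate.
Rate on top 1: 1.019. clover heads: 1.98 > 1.019 → include.
Rate on top 2: 1.179. shallow corollas: 1.46 > 1.179 → include.
Rate on top 3: 1.26. bramble flowers: 1.08 < 1.26 → exclude; stop.
Optimal diet: deep corollas, clover heads, shallow corollas — 3 of 4 types.

3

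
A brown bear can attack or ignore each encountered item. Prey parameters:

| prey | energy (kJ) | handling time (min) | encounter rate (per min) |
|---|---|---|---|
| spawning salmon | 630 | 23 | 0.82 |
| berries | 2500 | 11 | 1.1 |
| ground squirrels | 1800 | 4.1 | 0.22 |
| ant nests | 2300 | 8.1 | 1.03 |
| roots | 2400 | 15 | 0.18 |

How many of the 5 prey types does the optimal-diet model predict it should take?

2

Rank by E/h (kJ/min): ground squirrels 439, ant nests 284, berries 227, roots 160, spawning salmon 27.4. Include each in turn until the next type's E/h falls below the running intake rate.
Rate on top 1: 208.2. ant nests: 284 > 208.2 → include.
Rate on top 2: 269.9. berries: 227 < 269.9 → exclude; stop.
Optimal diet: ground squirrels, ant nests — 2 of 5 types.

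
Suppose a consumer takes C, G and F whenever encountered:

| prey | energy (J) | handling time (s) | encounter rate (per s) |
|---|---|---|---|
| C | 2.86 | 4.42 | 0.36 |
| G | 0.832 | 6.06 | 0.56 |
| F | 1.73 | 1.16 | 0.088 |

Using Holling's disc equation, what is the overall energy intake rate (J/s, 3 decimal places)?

R = Σλ_iE_i / (1 + Σλ_ih_i)
Numerator: 0.36×2.86 + 0.56×0.832 + 0.088×1.73 = 1.648
Denominator: 1 + 0.36×4.42 + 0.56×6.06 + 0.088×1.16 = 6.087
R = 1.648/6.087 = 0.2707 J/s

0.271 J/s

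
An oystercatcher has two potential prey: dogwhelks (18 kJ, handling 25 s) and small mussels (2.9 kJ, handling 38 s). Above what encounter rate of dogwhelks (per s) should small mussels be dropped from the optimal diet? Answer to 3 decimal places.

0.005 per s

The zero-one rule: include small mussels iff E₂/h₂ > λE₁/(1+λh₁). Equality gives the switch point.
λE₁h₂ = E₂ + λE₂h₁ ⇒ λ = E₂/(E₁h₂ − E₂h₁) = 2.9/(684 − 72.5) = 0.004742 per s.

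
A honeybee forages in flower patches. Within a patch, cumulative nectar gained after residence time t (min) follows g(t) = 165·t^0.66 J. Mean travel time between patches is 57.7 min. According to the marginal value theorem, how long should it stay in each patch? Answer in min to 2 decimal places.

112.01 min

Maximise g(t)/(T+t): set derivative to zero → g'(t)(T+t) = g(t).
g'(t) = 0.66·165·t^-0.34. Setting 0.66·165·t^-0.34 = 165·t^0.66/(57.7+t) gives 0.66(57.7+t) = t, so 0.34·t = 0.66×57.7.
t* = 0.66×57.7/0.34 = 112 min.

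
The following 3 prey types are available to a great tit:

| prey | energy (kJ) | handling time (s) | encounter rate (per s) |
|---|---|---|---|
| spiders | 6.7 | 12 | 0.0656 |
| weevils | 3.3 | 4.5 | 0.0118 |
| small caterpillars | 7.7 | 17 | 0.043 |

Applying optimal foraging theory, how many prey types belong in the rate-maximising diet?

3

Rank by E/h (kJ/s): weevils 0.733, spiders 0.558, small caterpillars 0.453. Include each in turn until the next type's E/h falls below the running intake rate.
Rate on top 1: 0.03698. spiders: 0.558 > 0.03698 → include.
Rate on top 2: 0.26. small caterpillars: 0.453 > 0.26 → include.
Optimal diet: weevils, spiders, small caterpillars — 3 of 3 types.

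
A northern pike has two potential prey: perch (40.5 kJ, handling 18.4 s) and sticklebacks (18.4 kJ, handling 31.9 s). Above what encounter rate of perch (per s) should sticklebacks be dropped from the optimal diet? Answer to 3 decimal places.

Drop sticklebacks once their profitability E₂/h₂ falls below the rate achievable on perch alone: E₂/h₂ = λE₁/(1 + λh₁).
Solve for λ: λE₁h₂ = E₂(1 + λh₁) → λ(E₁h₂ − E₂h₁) = E₂ → λ = E₂/(E₁h₂ − E₂h₁).
λ = 18.4/(40.5×31.9 − 18.4×18.4) = 18.4/953.4 = 0.0193 per s.

0.019 per s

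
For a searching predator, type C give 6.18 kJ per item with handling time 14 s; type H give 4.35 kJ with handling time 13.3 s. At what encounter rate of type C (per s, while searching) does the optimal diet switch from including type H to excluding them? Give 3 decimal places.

0.204 per s

Drop type H once their profitability E₂/h₂ falls below the rate achievable on type C alone: E₂/h₂ = λE₁/(1 + λh₁).
Solve for λ: λE₁h₂ = E₂(1 + λh₁) → λ(E₁h₂ − E₂h₁) = E₂ → λ = E₂/(E₁h₂ − E₂h₁).
λ = 4.35/(6.18×13.3 − 4.35×14) = 4.35/21.29 = 0.2043 per s.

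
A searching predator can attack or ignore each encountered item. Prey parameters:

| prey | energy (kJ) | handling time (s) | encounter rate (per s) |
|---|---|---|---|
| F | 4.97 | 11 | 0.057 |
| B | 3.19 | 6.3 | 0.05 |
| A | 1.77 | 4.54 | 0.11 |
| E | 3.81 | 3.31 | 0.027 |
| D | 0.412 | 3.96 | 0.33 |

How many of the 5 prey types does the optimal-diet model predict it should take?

4

Rank by E/h (kJ/s): E 1.15, B 0.506, F 0.452, A 0.39, D 0.104. Include each in turn until the next type's E/h falls below the running intake rate.
Rate on top 1: 0.09443. B: 0.506 > 0.09443 → include.
Rate on top 2: 0.1868. F: 0.452 > 0.1868 → include.
Rate on top 3: 0.2686. A: 0.39 > 0.2686 → include.
Rate on top 4: 0.2925. D: 0.104 < 0.2925 → exclude; stop.
Optimal diet: E, B, F, A — 4 of 5 types.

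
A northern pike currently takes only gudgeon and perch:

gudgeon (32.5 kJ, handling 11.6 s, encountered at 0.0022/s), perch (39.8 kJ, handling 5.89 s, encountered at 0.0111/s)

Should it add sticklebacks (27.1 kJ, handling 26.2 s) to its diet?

Yes

Intake rate on the current diet: R = (0.0022×32.5 + 0.0111×39.8) / (1 + 0.0022×11.6 + 0.0111×5.89) = 0.5133/1.091 = 0.4705 kJ/s.
sticklebacks: E/h = 27.1/26.2 = 1.034 kJ/s.
1.034 > 0.4705, so adding sticklebacks raises the average — include it.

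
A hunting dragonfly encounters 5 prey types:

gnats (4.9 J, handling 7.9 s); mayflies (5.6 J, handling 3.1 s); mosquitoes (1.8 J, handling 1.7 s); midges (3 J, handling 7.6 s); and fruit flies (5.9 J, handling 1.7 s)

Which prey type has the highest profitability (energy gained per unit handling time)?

fruit flies

Profitability E/h (J/s): gnats = 4.9/7.9 = 0.62, mayflies = 5.6/3.1 = 1.81, mosquitoes = 1.8/1.7 = 1.06, midges = 3/7.6 = 0.395, fruit flies = 5.9/1.7 = 3.47.
Ranked: fruit flies > mayflies > mosquitoes > gnats > midges.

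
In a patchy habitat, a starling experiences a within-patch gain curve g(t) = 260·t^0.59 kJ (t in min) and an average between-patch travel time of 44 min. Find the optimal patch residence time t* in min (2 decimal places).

63.32 min

Maximise g(t)/(T+t): set derivative to zero → g'(t)(T+t) = g(t).
g'(t) = 0.59·260·t^-0.41. Setting 0.59·260·t^-0.41 = 260·t^0.59/(44+t) gives 0.59(44+t) = t, so 0.41·t = 0.59×44.
t* = 0.59×44/0.41 = 63.32 min.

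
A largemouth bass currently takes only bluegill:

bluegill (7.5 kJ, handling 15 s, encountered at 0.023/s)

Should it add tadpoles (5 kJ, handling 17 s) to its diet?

Yes

Current rate: (0.023×7.5)/(1 + 0.023×15) = 0.1283 kJ/s.
Profitability of tadpoles: 5/17 = 0.2941 kJ/s.
Since 0.2941 > R, including tadpoles increases the long-run rate.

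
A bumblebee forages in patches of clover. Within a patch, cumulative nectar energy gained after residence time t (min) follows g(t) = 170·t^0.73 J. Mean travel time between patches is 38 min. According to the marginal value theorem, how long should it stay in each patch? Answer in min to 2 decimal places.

102.74 min

Maximise g(t)/(T+t): set derivative to zero → g'(t)(T+t) = g(t).
g'(t) = 0.73·170·t^-0.27. Setting 0.73·170·t^-0.27 = 170·t^0.73/(38+t) gives 0.73(38+t) = t, so 0.27·t = 0.73×38.
t* = 0.73×38/0.27 = 102.7 min.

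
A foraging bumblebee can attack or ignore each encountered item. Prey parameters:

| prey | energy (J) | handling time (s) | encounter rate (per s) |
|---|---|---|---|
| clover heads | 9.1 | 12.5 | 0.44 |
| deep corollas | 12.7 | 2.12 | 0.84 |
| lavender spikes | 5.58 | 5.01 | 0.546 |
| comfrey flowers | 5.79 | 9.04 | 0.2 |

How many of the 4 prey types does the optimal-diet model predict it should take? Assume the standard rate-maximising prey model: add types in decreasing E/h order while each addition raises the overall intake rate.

1

E/h in descending order: deep corollas 5.99, lavender spikes 1.11, clover heads 0.728, comfrey flowers 0.64 J/s. The optimal diet is the largest prefix of this list for which every included type satisfies E_i/h_i > R on the types above it.
Rate on top 1: 3.836. lavender spikes: 1.11 < 3.836 → exclude; stop.
Optimal diet: deep corollas — 1 of 4 types.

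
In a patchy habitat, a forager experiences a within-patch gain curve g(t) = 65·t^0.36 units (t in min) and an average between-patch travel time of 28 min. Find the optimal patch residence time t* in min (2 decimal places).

Maximise g(t)/(T+t): set derivative to zero → g'(t)(T+t) = g(t).
g'(t) = 0.36·65·t^-0.64. Setting 0.36·65·t^-0.64 = 65·t^0.36/(28+t) gives 0.36(28+t) = t, so 0.64·t = 0.36×28.
t* = 0.36×28/0.64 = 15.75 min.

15.75 min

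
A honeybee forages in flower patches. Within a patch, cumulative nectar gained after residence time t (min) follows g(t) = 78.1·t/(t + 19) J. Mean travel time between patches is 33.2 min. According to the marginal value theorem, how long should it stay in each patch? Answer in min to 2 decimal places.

Maximise g(t)/(T+t): set derivative to zero → g'(t)(T+t) = g(t).
g'(t) = 78.1·19/(t + 19)². Setting 78.1·19/(t+19)² = 78.1t/[(t+19)(33.2+t)] gives 19(33.2+t) = t(t+19), so t² = 19×33.2 = 630.8.
t* = √630.8 = 25.12 min.

25.12 min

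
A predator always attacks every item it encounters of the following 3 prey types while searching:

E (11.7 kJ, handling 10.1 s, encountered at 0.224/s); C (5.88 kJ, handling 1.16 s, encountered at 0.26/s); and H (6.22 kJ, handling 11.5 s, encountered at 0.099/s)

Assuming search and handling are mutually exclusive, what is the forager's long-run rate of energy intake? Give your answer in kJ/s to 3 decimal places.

Energy encountered per unit search time: 0.224×11.7 + 0.26×5.88 + 0.099×6.22 = 4.765 kJ/s.
Handling time per unit search time: 0.224×10.1 + 0.26×1.16 + 0.099×11.5 = 3.703.
Rate = 4.765/(1 + 3.703) = 1.013 kJ/s.

1.013 kJ/s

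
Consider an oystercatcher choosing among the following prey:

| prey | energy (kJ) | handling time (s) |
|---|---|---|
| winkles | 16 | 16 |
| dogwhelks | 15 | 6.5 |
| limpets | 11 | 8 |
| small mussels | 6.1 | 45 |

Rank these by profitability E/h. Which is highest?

Profitability E/h (kJ/s): winkles = 16/16 = 1, dogwhelks = 15/6.5 = 2.31, limpets = 11/8 = 1.38, small mussels = 6.1/45 = 0.136.
Ranked: dogwhelks > limpets > winkles > small mussels.

dogwhelks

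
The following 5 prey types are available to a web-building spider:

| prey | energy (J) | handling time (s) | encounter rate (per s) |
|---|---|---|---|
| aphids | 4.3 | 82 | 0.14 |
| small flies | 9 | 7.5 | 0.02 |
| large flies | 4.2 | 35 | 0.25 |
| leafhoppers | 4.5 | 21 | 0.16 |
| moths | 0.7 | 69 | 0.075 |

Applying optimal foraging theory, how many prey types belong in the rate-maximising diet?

2

Rank by E/h (J/s): small flies 1.2, leafhoppers 0.214, large flies 0.12, aphids 0.0524, moths 0.0101. Include each in turn until the next type's E/h falls below the running intake rate.
Rate on top 1: 0.1565. leafhoppers: 0.214 > 0.1565 → include.
Rate on top 2: 0.1996. large flies: 0.12 < 0.1996 → exclude; stop.
Optimal diet: small flies, leafhoppers — 2 of 5 types.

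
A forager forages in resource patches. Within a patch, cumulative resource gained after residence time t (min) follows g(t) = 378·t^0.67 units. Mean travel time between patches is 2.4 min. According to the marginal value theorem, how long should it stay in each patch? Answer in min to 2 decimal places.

4.87 min

Maximise g(t)/(T+t): set derivative to zero → g'(t)(T+t) = g(t).
g'(t) = 0.67·378·t^-0.33. Setting 0.67·378·t^-0.33 = 378·t^0.67/(2.4+t) gives 0.67(2.4+t) = t, so 0.33·t = 0.67×2.4.
t* = 0.67×2.4/0.33 = 4.873 min.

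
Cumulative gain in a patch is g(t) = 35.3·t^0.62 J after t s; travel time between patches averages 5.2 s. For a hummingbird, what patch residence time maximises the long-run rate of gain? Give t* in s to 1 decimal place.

Maximise g(t)/(T+t): set derivative to zero → g'(t)(T+t) = g(t).
g'(t) = 0.62·35.3·t^-0.38. Setting 0.62·35.3·t^-0.38 = 35.3·t^0.62/(5.2+t) gives 0.62(5.2+t) = t, so 0.38·t = 0.62×5.2.
t* = 0.62×5.2/0.38 = 8.484 s.

8.5 s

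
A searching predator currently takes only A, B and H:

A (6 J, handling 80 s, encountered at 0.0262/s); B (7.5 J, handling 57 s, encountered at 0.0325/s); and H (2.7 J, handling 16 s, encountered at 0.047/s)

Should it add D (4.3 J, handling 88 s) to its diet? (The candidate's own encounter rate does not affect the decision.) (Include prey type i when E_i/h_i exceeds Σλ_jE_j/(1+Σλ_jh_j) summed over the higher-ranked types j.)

On A, B and H alone, R = ΣλE/(1+Σλh) = 0.5279/5.7 = 0.0926 J/s.
D: E/h = 4.3/88 = 0.04886 J/s.
0.04886 < 0.0926, so adding D would lower the average — exclude it.

No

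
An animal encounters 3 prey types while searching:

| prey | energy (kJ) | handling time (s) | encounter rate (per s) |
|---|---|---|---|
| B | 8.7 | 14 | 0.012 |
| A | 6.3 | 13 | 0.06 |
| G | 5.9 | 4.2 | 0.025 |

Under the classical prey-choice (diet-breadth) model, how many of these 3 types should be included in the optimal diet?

Rank by E/h (kJ/s): G 1.4, B 0.621, A 0.485. Include each in turn until the next type's E/h falls below the running intake rate.
Rate on top 1: 0.1335. B: 0.621 > 0.1335 → include.
Rate on top 2: 0.1979. A: 0.485 > 0.1979 → include.
Optimal diet: G, B, A — 3 of 3 types.

3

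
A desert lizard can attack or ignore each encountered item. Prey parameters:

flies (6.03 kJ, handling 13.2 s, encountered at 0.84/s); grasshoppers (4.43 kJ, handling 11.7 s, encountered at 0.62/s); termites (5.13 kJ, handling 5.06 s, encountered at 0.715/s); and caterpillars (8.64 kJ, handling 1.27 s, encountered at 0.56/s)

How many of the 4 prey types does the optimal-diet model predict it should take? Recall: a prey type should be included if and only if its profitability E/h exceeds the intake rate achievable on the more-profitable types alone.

1

Profitabilities (E/h, kJ/s): caterpillars 6.8, termites 1.01, flies 0.457, grasshoppers 0.379. Add prey in this order while the next type's profitability exceeds the intake rate on those already taken.
Rate on top 1: 2.827. termites: 1.01 < 2.827 → exclude; stop.
Optimal diet: caterpillars — 1 of 4 types.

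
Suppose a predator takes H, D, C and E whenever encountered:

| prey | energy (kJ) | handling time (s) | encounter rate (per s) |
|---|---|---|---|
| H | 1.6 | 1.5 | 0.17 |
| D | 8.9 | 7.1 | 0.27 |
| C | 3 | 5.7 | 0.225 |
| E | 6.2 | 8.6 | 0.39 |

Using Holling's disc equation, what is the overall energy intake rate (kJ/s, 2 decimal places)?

0.74 kJ/s

R = Σλ_iE_i / (1 + Σλ_ih_i)
Numerator: 0.17×1.6 + 0.27×8.9 + 0.225×3 + 0.39×6.2 = 5.768
Denominator: 1 + 0.17×1.5 + 0.27×7.1 + 0.225×5.7 + 0.39×8.6 = 7.809
R = 5.768/7.809 = 0.7387 kJ/s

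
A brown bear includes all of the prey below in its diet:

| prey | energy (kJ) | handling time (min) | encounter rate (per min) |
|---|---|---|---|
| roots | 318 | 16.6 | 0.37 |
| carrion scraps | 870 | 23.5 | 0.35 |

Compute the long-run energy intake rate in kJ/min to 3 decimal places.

27.472 kJ/min

Energy encountered per unit search time: 0.37×318 + 0.35×870 = 422.2 kJ/min.
Handling time per unit search time: 0.37×16.6 + 0.35×23.5 = 14.37.
Rate = 422.2/(1 + 14.37) = 27.47 kJ/min.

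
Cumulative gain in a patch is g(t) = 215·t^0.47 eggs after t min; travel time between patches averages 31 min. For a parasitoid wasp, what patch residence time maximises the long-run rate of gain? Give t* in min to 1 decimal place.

27.5 min

By the marginal value theorem, leave when the instantaneous gain rate g'(t) equals the habitat-wide average g(t)/(T + t).
g'(t) = 0.47·215·t^-0.53. Setting 0.47·215·t^-0.53 = 215·t^0.47/(31+t) gives 0.47(31+t) = t, so 0.53·t = 0.47×31.
t* = 0.47×31/0.53 = 27.49 min.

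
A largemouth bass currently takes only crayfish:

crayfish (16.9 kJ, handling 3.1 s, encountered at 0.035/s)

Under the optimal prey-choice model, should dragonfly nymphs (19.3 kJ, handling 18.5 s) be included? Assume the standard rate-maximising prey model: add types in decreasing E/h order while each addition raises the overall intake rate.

Current rate: (0.035×16.9)/(1 + 0.035×3.1) = 0.5336 kJ/s.
Profitability of dragonfly nymphs: 19.3/18.5 = 1.043 kJ/s.
Since 1.043 > R, including dragonfly nymphs increases the long-run rate.

Yes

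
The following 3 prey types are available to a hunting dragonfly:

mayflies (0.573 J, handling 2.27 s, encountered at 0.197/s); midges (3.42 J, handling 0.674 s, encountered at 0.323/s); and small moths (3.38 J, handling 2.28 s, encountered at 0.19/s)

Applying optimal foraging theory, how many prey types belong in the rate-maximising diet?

2

Profitabilities (E/h, J/s): midges 5.07, small moths 1.48, mayflies 0.252. Add prey in this order while the next type's profitability exceeds the intake rate on those already taken.
Rate on top 1: 0.9072. small moths: 1.48 > 0.9072 → include.
Rate on top 2: 1.058. mayflies: 0.252 < 1.058 → exclude; stop.
Optimal diet: midges, small moths — 2 of 3 types.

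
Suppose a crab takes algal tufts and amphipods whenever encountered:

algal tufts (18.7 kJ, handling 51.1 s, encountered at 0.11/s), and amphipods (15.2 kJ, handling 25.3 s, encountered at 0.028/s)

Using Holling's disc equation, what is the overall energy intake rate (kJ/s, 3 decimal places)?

0.339 kJ/s

R = Σλ_iE_i / (1 + Σλ_ih_i)
Numerator: 0.11×18.7 + 0.028×15.2 = 2.483
Denominator: 1 + 0.11×51.1 + 0.028×25.3 = 7.329
R = 2.483/7.329 = 0.3387 kJ/s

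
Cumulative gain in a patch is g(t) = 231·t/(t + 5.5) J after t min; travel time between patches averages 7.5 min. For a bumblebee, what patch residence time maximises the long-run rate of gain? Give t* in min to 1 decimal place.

Maximise g(t)/(T+t): set derivative to zero → g'(t)(T+t) = g(t).
g'(t) = 231·5.5/(t + 5.5)². Setting 231·5.5/(t+5.5)² = 231t/[(t+5.5)(7.5+t)] gives 5.5(7.5+t) = t(t+5.5), so t² = 5.5×7.5 = 41.25.
t* = √41.25 = 6.423 min.

6.4 min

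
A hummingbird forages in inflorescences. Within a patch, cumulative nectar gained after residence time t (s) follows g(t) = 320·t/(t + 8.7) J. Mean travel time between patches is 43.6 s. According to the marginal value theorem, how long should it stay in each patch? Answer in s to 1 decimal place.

By the marginal value theorem, leave when the instantaneous gain rate g'(t) equals the habitat-wide average g(t)/(T + t).
g'(t) = 320·8.7/(t + 8.7)². Setting 320·8.7/(t+8.7)² = 320t/[(t+8.7)(43.6+t)] gives 8.7(43.6+t) = t(t+8.7), so t² = 8.7×43.6 = 379.3.
t* = √379.3 = 19.48 s.

19.5 s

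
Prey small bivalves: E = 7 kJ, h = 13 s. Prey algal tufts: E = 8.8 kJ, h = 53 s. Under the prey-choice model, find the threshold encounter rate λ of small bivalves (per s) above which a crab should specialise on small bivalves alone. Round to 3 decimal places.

The zero-one rule: include algal tufts iff E₂/h₂ > λE₁/(1+λh₁). Equality gives the switch point.
λE₁h₂ = E₂ + λE₂h₁ ⇒ λ = E₂/(E₁h₂ − E₂h₁) = 8.8/(371 − 114.4) = 0.03429 per s.

0.034 per s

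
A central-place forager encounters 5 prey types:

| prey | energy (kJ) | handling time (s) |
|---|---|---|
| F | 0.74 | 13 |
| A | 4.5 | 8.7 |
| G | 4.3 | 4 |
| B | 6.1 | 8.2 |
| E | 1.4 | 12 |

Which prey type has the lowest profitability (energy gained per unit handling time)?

F

In descending order of E/h:
G: 4.3/4 = 1.07 kJ/s
B: 6.1/8.2 = 0.744 kJ/s
A: 4.5/8.7 = 0.517 kJ/s
E: 1.4/12 = 0.117 kJ/s
F: 0.74/13 = 0.0569 kJ/s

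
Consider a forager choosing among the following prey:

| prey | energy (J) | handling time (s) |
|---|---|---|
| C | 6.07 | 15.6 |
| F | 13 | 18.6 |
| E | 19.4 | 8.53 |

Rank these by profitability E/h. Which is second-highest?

In descending order of E/h:
E: 19.4/8.53 = 2.27 J/s
F: 13/18.6 = 0.699 J/s
C: 6.07/15.6 = 0.389 J/s

F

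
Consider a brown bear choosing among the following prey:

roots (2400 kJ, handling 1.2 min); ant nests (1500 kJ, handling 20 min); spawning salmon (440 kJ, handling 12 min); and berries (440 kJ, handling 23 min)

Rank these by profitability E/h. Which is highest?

In descending order of E/h:
roots: 2400/1.2 = 2e+03 kJ/min
ant nests: 1500/20 = 75 kJ/min
spawning salmon: 440/12 = 36.7 kJ/min
berries: 440/23 = 19.1 kJ/min

roots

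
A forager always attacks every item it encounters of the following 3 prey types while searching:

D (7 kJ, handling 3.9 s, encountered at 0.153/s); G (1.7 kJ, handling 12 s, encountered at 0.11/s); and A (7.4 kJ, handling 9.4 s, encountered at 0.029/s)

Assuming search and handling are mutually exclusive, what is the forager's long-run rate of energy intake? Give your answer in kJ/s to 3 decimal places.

R = (0.153×7 + 0.11×1.7 + 0.029×7.4) / (1 + 0.153×3.9 + 0.11×12 + 0.029×9.4) = 1.473/3.189 = 0.4617 kJ/s.

0.462 kJ/s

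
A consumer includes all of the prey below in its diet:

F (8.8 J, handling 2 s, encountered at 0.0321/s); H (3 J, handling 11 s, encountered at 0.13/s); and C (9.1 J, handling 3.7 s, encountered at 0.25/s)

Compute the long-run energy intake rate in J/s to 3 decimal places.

0.862 J/s

R = (0.0321×8.8 + 0.13×3 + 0.25×9.1) / (1 + 0.0321×2 + 0.13×11 + 0.25×3.7) = 2.947/3.419 = 0.862 J/s.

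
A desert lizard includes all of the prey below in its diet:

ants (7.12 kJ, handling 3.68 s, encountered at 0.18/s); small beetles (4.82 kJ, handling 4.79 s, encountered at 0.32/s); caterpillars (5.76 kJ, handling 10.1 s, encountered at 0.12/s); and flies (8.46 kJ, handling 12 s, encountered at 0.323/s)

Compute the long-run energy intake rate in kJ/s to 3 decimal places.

0.754 kJ/s

R = Σλ_iE_i / (1 + Σλ_ih_i)
Numerator: 0.18×7.12 + 0.32×4.82 + 0.12×5.76 + 0.323×8.46 = 6.248
Denominator: 1 + 0.18×3.68 + 0.32×4.79 + 0.12×10.1 + 0.323×12 = 8.283
R = 6.248/8.283 = 0.7543 kJ/s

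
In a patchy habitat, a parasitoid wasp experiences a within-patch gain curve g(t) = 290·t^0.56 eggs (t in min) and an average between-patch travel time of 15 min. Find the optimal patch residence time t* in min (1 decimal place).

Maximise g(t)/(T+t): set derivative to zero → g'(t)(T+t) = g(t).
g'(t) = 0.56·290·t^-0.44. Setting 0.56·290·t^-0.44 = 290·t^0.56/(15+t) gives 0.56(15+t) = t, so 0.44·t = 0.56×15.
t* = 0.56×15/0.44 = 19.09 min.

19.1 min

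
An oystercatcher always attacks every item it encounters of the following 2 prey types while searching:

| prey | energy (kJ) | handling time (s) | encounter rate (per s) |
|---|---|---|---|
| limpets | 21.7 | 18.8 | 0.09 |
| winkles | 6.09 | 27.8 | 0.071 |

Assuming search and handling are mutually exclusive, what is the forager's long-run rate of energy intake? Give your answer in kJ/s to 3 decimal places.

R = Σλ_iE_i / (1 + Σλ_ih_i)
Numerator: 0.09×21.7 + 0.071×6.09 = 2.385
Denominator: 1 + 0.09×18.8 + 0.071×27.8 = 4.666
R = 2.385/4.666 = 0.5112 kJ/s

0.511 kJ/s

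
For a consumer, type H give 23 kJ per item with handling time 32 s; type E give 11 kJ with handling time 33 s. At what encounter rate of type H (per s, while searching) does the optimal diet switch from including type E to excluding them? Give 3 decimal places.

0.027 per s

The zero-one rule: include type E iff E₂/h₂ > λE₁/(1+λh₁). Equality gives the switch point.
λE₁h₂ = E₂ + λE₂h₁ ⇒ λ = E₂/(E₁h₂ − E₂h₁) = 11/(759 − 352) = 0.02703 per s.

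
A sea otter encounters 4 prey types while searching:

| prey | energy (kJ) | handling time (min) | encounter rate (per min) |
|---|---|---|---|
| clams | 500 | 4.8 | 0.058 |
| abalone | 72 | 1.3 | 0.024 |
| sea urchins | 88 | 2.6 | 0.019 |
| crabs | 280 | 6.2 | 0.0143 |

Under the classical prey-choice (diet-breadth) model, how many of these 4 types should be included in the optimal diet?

Profitabilities (E/h, kJ/min): clams 104, abalone 55.4, crabs 45.2, sea urchins 33.8. Add prey in this order while the next type's profitability exceeds the intake rate on those already taken.
Rate on top 1: 22.68. abalone: 55.4 > 22.68 → include.
Rate on top 2: 23.46. crabs: 45.2 > 23.46 → include.
Rate on top 3: 24.84. sea urchins: 33.8 > 24.84 → include.
Optimal diet: clams, abalone, crabs, sea urchins — 4 of 4 types.

4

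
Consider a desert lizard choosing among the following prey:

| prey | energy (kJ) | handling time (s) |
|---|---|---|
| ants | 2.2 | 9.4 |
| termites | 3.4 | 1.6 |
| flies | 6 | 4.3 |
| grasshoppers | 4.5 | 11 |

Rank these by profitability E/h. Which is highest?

Profitability E/h (kJ/s): ants = 2.2/9.4 = 0.234, termites = 3.4/1.6 = 2.12, flies = 6/4.3 = 1.4, grasshoppers = 4.5/11 = 0.409.
Ranked: termites > flies > grasshoppers > ants.

termites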